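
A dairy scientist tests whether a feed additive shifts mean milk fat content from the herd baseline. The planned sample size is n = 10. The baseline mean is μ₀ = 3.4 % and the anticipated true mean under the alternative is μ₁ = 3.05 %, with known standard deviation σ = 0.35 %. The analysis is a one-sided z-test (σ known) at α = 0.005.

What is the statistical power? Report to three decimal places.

Standardized effect: d = |μ₁ − μ₀| / σ = |3.05 − 3.4| / 0.35 = 1.0000
Noncentrality parameter: δ = d·√n = 1.0000 × √10 = 3.1623
One-sided α = 0.005 → critical value z_{0.005} = 2.576.
Power = P(Z > 2.576 − δ) = Φ(0.586) = 0.7212.

Power ≈ 0.721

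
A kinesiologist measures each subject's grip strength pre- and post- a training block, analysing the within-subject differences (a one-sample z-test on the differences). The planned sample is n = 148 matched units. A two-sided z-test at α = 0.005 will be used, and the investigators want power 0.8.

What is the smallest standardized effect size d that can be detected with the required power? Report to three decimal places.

d ≈ 0.300

Need Φ(δ − 2.807) = 0.8, so δ = 2.807 + 0.842 = 3.649.
(Lower-tail contribution to power is negligible for δ > 0.)
δ = d·√n ⇒ d = δ/√n = 3.649/√148 = 0.2999.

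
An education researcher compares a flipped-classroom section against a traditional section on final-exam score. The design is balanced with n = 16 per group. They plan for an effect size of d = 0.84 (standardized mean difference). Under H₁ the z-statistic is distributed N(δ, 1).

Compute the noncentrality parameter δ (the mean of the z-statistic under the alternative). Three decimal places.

δ = d·√(n/2) = 0.84 × √(16/2) = 2.3759

δ ≈ 2.376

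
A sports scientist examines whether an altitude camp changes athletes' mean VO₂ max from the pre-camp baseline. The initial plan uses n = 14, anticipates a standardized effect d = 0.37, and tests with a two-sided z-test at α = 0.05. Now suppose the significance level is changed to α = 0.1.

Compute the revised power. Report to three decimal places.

δ = d·√n = 0.37 × √14 = 1.3844 (unchanged). New critical value: z_{0.05} = 1.645.
Revised power = Φ(δ − 1.645) + Φ(−δ − 1.645) = Φ(-0.260) + Φ(-3.029) = 0.3973 + 0.0012 = 0.3985.

Power ≈ 0.398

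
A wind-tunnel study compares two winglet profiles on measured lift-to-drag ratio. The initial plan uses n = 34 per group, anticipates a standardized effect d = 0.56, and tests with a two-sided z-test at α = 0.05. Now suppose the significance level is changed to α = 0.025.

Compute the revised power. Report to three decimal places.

δ = d·√(n/2) = 0.56 × √(34/2) = 2.3089 (unchanged). New critical value: z_{0.0125} = 2.241.
Revised power = Φ(δ − 2.241) + Φ(−δ − 2.241) = Φ(0.068) + Φ(-4.550) = 0.5269 + 0.0000 = 0.5269.

Power ≈ 0.527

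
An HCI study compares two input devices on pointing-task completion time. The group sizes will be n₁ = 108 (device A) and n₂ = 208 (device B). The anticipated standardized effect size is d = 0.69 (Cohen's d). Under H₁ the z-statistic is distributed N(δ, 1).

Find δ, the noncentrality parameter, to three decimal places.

δ = d / √(1/n₁ + 1/n₂) = 0.69 / √(1/108 + 1/208) = 5.8177

δ ≈ 5.818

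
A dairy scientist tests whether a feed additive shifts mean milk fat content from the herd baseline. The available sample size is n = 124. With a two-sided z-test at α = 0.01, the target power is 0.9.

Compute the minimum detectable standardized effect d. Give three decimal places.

d ≈ 0.346

Required noncentrality: δ = z_{0.005} + z_{0.10} = 2.576 + 1.282 = 3.857.
(Lower-tail contribution to power is negligible for δ > 0.)
δ = d·√n ⇒ d = δ/√n = 3.857/√124 = 0.3464.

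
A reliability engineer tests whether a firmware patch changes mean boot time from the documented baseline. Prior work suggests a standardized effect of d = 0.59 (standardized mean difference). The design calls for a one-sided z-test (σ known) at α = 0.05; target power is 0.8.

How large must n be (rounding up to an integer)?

For power 0.8 need Φ(δ − z_{0.05}) = 0.8, so δ = z_{0.05} + z_{0.20} = 1.645 + 0.842 = 2.486.
δ = d·√n ⇒ n = (δ/d)² = (2.486 / 0.59)² = 17.76.
Round up to the next whole unit.

n = 18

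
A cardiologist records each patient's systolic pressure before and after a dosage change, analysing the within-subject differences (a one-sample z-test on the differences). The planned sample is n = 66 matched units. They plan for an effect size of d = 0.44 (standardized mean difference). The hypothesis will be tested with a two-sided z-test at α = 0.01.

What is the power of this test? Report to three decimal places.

Noncentrality parameter: λ = d·√n = 0.44 × √66 = 3.5746
Critical value for a two-sided test at α = 0.01: z_{α/2} = 2.576.
Power = Φ(λ − 2.576) + Φ(−λ − 2.576) = Φ(0.999) + Φ(-6.150) = 0.8410 + 0.0000 = 0.8410.

Power ≈ 0.841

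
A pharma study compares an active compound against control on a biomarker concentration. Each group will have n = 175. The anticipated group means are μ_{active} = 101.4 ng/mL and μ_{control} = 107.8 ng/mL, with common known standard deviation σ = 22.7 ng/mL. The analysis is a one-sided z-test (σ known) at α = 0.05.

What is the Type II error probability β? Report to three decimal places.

β ≈ 0.160

Standardized effect: d = |μ_{active} − μ_{control}| / σ = |101.4 − 107.8| / 22.7 = 0.2819
Noncentrality parameter: δ = d·√(n/2) = 0.2819 × √(175/2) = 2.6373
Critical value for a one-sided test at α = 0.05: z_α = 1.645.
Power = Φ(δ − 1.645) = Φ(0.992) = 0.8395.
Type II error: β = 1 − power = 1 − 0.8395 = 0.1605.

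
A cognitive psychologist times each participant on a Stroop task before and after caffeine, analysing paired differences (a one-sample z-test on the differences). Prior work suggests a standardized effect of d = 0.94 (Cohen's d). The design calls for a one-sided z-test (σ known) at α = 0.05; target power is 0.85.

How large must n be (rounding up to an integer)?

n = 9

Set Φ(δ − 1.645) = 0.85; then δ − 1.645 = Φ⁻¹(0.85) = 1.036, giving δ = 2.681.
δ = d·√n ⇒ n = (δ/d)² = (2.681 / 0.94)² = 8.14.
Rounding up, n = 9.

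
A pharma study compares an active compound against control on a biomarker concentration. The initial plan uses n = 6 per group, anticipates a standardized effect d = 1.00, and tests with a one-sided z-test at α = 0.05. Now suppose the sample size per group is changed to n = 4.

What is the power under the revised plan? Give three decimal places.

Power ≈ 0.409

With n = 4 per group: δ = d·√(n/2) = 1.00 × √(4/2) = 1.4142. Critical value z_{0.05} = 1.645.
Revised power = Φ(δ − 1.645) = Φ(-0.231) = 0.4088.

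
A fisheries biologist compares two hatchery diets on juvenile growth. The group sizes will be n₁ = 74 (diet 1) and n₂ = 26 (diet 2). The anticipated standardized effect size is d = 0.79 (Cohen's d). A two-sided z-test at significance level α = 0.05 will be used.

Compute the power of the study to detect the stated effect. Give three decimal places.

Noncentrality parameter: δ = d / √(1/n₁ + 1/n₂) = 0.79 / √(1/74 + 1/26) = 3.4652
Two-sided α = 0.05 → critical value z_{0.025} = 1.960.
Power = Φ(δ − 1.960) + Φ(−δ − 1.960) = Φ(1.505) + Φ(-5.425) = 0.9339 + 0.0000 = 0.9339.

Power ≈ 0.934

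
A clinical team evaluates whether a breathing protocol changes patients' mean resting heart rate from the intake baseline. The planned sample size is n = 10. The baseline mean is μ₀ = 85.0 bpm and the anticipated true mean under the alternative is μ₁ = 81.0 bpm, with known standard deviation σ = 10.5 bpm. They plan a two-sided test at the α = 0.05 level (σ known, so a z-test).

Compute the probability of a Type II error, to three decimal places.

β ≈ 0.774

Standardized effect: d = |μ₁ − μ₀| / σ = |81.0 − 85.0| / 10.5 = 0.3810
Noncentrality parameter: δ = d·√n = 0.3810 × √10 = 1.2047
Two-sided α = 0.05 → critical value z_{0.025} = 1.960.
Power = Φ(δ − 1.960) + Φ(−δ − 1.960) = Φ(-0.755) + Φ(-3.165) = 0.2250 + 0.0008 = 0.2258.
Type II error: β = 1 − power = 1 − 0.2258 = 0.7742.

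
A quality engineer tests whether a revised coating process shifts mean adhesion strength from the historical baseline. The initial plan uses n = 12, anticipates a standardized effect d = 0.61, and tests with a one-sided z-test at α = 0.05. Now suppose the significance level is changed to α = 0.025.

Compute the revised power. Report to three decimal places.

δ = d·√n = 0.61 × √12 = 2.1131 (unchanged). New critical value: z_{0.025} = 1.960.
Revised power = Φ(δ − 1.960) = Φ(0.153) = 0.5609.

Power ≈ 0.561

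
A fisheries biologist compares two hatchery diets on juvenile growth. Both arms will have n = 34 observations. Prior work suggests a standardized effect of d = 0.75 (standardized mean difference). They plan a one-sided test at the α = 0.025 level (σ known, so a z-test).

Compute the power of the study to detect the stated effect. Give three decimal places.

Power ≈ 0.871

Noncentrality parameter: δ = d·√(n/2) = 0.75 × √(34/2) = 3.0923
Critical value for a one-sided test at α = 0.025: z_α = 1.960.
Power = P(Z > 1.960 − δ) = Φ(1.132) = 0.8713.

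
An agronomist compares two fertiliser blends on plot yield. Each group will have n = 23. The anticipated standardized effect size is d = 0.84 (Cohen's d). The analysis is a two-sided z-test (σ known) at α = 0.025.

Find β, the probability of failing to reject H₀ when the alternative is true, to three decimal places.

Noncentrality parameter: δ = d·√(n/2) = 0.84 × √(23/2) = 2.8486
Critical value for a two-sided test at α = 0.025: z_{α/2} = 2.241.
Power = Φ(δ − 2.241) + Φ(−δ − 2.241) = Φ(0.607) + Φ(-5.090) = 0.7281 + 0.0000 = 0.7281.
Type II error: β = 1 − power = 1 − 0.7281 = 0.2719.

β ≈ 0.272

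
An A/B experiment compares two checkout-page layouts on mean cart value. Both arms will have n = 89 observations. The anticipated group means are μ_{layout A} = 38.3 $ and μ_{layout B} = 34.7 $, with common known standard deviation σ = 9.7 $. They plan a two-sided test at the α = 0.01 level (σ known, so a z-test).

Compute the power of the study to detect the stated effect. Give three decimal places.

Power ≈ 0.460

Standardized effect: d = |μ_{layout A} − μ_{layout B}| / σ = |38.3 − 34.7| / 9.7 = 0.3711
Noncentrality parameter: λ = d·√(n/2) = 0.3711 × √(89/2) = 2.4758
Critical value for a two-sided test at α = 0.01: z_{α/2} = 2.576.
Power = Φ(λ − 2.576) + Φ(−λ − 2.576) = Φ(-0.100) + Φ(-5.052) = 0.4601 + 0.0000 = 0.4601.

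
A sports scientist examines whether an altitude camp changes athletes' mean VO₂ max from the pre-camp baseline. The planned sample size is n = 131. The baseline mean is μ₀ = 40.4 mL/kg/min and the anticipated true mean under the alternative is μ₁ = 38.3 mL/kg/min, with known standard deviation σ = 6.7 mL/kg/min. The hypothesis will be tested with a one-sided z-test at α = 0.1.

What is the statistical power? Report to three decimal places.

Power ≈ 0.989

Standardized effect: d = |μ₁ − μ₀| / σ = |38.3 − 40.4| / 6.7 = 0.3134
Noncentrality parameter: δ = d·√n = 0.3134 × √131 = 3.5874
One-sided α = 0.1 → critical value z_{0.1} = 1.282.
Power = Φ(δ − 1.282) = Φ(2.306) = 0.9894.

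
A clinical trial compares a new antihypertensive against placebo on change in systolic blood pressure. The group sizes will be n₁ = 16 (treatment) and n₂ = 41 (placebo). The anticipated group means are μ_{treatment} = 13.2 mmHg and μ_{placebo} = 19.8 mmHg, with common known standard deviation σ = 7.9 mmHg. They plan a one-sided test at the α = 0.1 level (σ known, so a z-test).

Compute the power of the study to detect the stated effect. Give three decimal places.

Standardized effect: d = |μ_{treatment} − μ_{placebo}| / σ = |13.2 − 19.8| / 7.9 = 0.8354
Noncentrality parameter: δ = d / √(1/n₁ + 1/n₂) = 0.8354 / √(1/16 + 1/41) = 2.8342
Critical value for a one-sided test at α = 0.1: z_α = 1.282.
Power = P(Z > 1.282 − δ) = Φ(1.553) = 0.9397.

Power ≈ 0.940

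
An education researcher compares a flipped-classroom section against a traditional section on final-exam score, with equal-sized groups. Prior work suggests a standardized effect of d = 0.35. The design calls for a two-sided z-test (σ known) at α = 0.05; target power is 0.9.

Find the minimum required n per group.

For power 0.9 need Φ(δ − z_{0.025}) = 0.9, so δ = z_{0.025} + z_{0.10} = 1.960 + 1.282 = 3.242.
(Ignoring the negligible lower-tail rejection probability gives the usual closed-form inversion.)
δ = d·√(n/2) ⇒ n = 2(δ/d)² = 2 × (3.242 / 0.35)² = 171.55.
Rounding up, n = 172 per group.

n = 172 per group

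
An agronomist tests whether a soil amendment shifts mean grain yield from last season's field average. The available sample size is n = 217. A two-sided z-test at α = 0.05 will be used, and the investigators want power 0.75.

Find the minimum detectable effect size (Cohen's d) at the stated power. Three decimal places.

d ≈ 0.179

Required noncentrality: δ = z_{0.025} + z_{0.25} = 1.960 + 0.674 = 2.634.
(The second rejection-region term Φ(−δ − z_{α/2}) is negligible and dropped.)
δ = d·√n ⇒ d = δ/√n = 2.634/√217 = 0.1788.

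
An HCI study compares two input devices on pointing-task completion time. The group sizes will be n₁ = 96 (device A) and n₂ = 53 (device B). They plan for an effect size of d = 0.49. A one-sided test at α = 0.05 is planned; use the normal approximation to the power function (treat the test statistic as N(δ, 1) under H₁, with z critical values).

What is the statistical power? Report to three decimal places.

Power ≈ 0.888

Noncentrality parameter: δ = d / √(1/n₁ + 1/n₂) = 0.49 / √(1/96 + 1/53) = 2.8634
Critical value for a one-sided test at α = 0.05: z_α = 1.645.
Power = Φ(δ − 1.645) = Φ(1.219) = 0.8885.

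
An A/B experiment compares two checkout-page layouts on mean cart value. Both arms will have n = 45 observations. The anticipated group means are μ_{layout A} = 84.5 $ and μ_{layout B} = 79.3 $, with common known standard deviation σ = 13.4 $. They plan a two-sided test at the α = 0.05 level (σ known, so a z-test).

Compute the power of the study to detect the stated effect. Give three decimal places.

Power ≈ 0.453

Standardized effect: d = |μ_{layout A} − μ_{layout B}| / σ = |84.5 − 79.3| / 13.4 = 0.3881
Noncentrality parameter: δ = d·√(n/2) = 0.3881 × √(45/2) = 1.8407
Critical value for a two-sided test at α = 0.05: z_{α/2} = 1.960.
Power = Φ(δ − 1.960) + Φ(−δ − 1.960) = Φ(-0.119) + Φ(-3.801) = 0.4525 + 0.0001 = 0.4526.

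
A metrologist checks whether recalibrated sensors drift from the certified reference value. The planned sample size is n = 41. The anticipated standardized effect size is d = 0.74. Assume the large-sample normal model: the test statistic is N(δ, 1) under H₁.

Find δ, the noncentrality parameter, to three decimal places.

δ ≈ 4.738

The noncentrality parameter scales effect size by the design's sample-size factor: δ = d·√n = 0.74 × √41 = 4.7383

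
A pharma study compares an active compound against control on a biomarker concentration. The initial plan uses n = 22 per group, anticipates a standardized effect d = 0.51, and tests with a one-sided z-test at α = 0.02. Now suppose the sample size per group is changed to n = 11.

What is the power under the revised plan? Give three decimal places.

With n = 11 per group: δ = d·√(n/2) = 0.51 × √(11/2) = 1.1961. Critical value z_{0.02} = 2.054.
Revised power = Φ(δ − 2.054) = Φ(-0.858) = 0.1955.

Power ≈ 0.196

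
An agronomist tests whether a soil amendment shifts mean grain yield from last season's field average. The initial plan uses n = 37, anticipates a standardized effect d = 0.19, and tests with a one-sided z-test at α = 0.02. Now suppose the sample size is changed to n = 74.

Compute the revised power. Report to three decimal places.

Power ≈ 0.337

With n = 74: δ = d·√n = 0.19 × √74 = 1.6344. Critical value z_{0.02} = 2.054.
Revised power = Φ(δ − 2.054) = Φ(-0.419) = 0.3375.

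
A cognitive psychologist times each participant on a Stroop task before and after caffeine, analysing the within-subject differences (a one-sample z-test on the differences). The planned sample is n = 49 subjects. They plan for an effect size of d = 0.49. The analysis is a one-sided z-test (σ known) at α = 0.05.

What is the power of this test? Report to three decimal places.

Noncentrality parameter: δ = d·√n = 0.49 × √49 = 3.4300
Critical value for a one-sided test at α = 0.05: z_α = 1.645.
Power = Φ(δ − 1.645) = Φ(1.785) = 0.9629.

Power ≈ 0.963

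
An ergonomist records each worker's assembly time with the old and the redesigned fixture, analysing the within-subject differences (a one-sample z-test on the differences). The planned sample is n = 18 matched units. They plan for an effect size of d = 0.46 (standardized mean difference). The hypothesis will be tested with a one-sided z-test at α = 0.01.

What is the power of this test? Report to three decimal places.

Power ≈ 0.354

Noncentrality parameter: δ = d·√n = 0.46 × √18 = 1.9516
Critical value for a one-sided test at α = 0.01: z_α = 2.326.
Power = Φ(δ − 2.326) = Φ(-0.375) = 0.3539.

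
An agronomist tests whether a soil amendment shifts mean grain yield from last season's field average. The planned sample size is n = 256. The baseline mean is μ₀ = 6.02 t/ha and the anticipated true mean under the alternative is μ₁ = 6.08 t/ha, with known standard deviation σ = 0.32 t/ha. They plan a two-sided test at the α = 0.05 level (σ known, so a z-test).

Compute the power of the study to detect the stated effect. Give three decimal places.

Power ≈ 0.851

Standardized effect: d = |μ₁ − μ₀| / σ = |6.08 − 6.02| / 0.32 = 0.1875
Noncentrality parameter: δ = d·√n = 0.1875 × √256 = 3.0000
Two-sided α = 0.05 → critical value z_{0.025} = 1.960.
Power = Φ(δ − 1.960) + Φ(−δ − 1.960) = Φ(1.040) + Φ(-4.960) = 0.8508 + 0.0000 = 0.8508.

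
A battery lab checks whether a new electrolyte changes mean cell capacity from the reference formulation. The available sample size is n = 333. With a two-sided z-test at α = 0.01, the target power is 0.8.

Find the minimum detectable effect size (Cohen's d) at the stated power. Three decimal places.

Need Φ(δ − 2.576) = 0.8, so δ = 2.576 + 0.842 = 3.417.
(The second rejection-region term Φ(−δ − z_{α/2}) is negligible and dropped.)
δ = d·√n ⇒ d = δ/√n = 3.417/√333 = 0.1873.

d ≈ 0.187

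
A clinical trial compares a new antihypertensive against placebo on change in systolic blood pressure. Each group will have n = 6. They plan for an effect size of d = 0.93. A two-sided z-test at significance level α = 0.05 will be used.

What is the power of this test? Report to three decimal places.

Noncentrality parameter: λ = d·√(n/2) = 0.93 × √(6/2) = 1.6108
Critical value for a two-sided test at α = 0.05: z_{α/2} = 1.960.
Power = Φ(λ − 1.960) + Φ(−λ − 1.960) = Φ(-0.349) + Φ(-3.571) = 0.3635 + 0.0002 = 0.3637.

Power ≈ 0.364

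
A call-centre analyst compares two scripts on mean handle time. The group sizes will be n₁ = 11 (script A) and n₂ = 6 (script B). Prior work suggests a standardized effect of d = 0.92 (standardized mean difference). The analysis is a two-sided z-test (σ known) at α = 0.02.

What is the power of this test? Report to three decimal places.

Power ≈ 0.304

Noncentrality parameter: δ = d / √(1/n₁ + 1/n₂) = 0.92 / √(1/11 + 1/6) = 1.8127
Critical value for a two-sided test at α = 0.02: z_{α/2} = 2.326.
Power = Φ(δ − 2.326) + Φ(−δ − 2.326) = Φ(-0.514) + Φ(-4.139) = 0.3038 + 0.0000 = 0.3038.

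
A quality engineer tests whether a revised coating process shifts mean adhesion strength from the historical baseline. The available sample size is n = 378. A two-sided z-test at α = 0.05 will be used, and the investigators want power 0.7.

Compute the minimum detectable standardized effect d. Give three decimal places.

Required noncentrality: δ = z_{0.025} + z_{0.30} = 1.960 + 0.524 = 2.484.
(Lower-tail contribution to power is negligible for δ > 0.)
δ = d·√n ⇒ d = δ/√n = 2.484/√378 = 0.1278.

d ≈ 0.128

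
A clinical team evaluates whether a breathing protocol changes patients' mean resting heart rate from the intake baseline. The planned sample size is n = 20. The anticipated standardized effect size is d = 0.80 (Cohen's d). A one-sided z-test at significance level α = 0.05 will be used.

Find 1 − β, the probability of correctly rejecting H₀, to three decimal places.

Noncentrality parameter: δ = d·√n = 0.80 × √20 = 3.5777
Critical value for a one-sided test at α = 0.05: z_α = 1.645.
Power = P(Z > 1.645 − δ) = Φ(1.933) = 0.9734.

Power ≈ 0.973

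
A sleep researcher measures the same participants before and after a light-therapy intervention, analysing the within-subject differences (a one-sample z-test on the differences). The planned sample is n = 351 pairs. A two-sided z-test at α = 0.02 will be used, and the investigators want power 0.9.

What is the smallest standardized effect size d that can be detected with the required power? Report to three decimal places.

d ≈ 0.193

Need Φ(δ − 2.326) = 0.9, so δ = 2.326 + 1.282 = 3.608.
(The second rejection-region term Φ(−δ − z_{α/2}) is negligible and dropped.)
δ = d·√n ⇒ d = δ/√n = 3.608/√351 = 0.1926.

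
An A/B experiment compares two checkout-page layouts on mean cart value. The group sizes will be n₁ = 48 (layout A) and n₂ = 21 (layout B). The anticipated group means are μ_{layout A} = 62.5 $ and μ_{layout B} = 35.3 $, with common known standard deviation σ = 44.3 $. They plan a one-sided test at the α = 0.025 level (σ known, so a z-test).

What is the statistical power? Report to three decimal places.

Power ≈ 0.651

Standardized effect: d = |μ_{layout A} − μ_{layout B}| / σ = |62.5 − 35.3| / 44.3 = 0.6140
Noncentrality parameter: δ = d / √(1/n₁ + 1/n₂) = 0.6140 / √(1/48 + 1/21) = 2.3468
Critical value for a one-sided test at α = 0.025: z_α = 1.960.
Power = P(Z > 1.960 − δ) = Φ(0.387) = 0.6506.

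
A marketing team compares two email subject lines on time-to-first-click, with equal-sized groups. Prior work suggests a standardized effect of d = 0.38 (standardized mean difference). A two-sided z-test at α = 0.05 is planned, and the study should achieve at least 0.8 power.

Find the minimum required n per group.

Set Φ(δ − 1.960) = 0.8; then δ − 1.960 = Φ⁻¹(0.8) = 0.842, giving δ = 2.802.
(The Φ(−δ − z_{α/2}) term is vanishingly small for δ > 0 and is dropped in the standard sample-size formula.)
δ = d·√(n/2) ⇒ n = 2(δ/d)² = 2 × (2.802 / 0.38)² = 108.71.
Round up to the next whole unit.

n = 109 per group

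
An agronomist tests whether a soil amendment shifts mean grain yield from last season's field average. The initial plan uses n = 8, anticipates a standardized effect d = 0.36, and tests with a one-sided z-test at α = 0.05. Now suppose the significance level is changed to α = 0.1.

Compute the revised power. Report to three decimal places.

δ = d·√n = 0.36 × √8 = 1.0182 (unchanged). New critical value: z_{0.1} = 1.282.
Revised power = P(Z > 1.282 − δ) = Φ(-0.263) = 0.3962.

Power ≈ 0.396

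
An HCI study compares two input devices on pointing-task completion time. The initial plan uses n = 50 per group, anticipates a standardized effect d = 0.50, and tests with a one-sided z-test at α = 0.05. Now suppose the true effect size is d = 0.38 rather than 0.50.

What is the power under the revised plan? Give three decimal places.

Power ≈ 0.601

With d = 0.38: δ = d·√(n/2) = 0.38 × √(50/2) = 1.9000. Critical value z_{0.05} = 1.645.
Revised power = P(Z > 1.645 − δ) = Φ(0.255) = 0.6007.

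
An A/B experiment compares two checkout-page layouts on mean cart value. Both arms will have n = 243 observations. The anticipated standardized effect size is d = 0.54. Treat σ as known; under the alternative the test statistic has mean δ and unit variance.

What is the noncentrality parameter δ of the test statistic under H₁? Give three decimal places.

δ ≈ 5.952

δ = d·√(n/2) = 0.54 × √(243/2) = 5.9523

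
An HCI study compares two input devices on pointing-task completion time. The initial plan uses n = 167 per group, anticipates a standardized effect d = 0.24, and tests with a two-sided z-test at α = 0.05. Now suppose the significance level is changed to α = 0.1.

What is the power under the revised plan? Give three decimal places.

Power ≈ 0.708

δ = d·√(n/2) = 0.24 × √(167/2) = 2.1931 (unchanged). New critical value: z_{0.05} = 1.645.
Revised power = Φ(δ − 1.645) + Φ(−δ − 1.645) = Φ(0.548) + Φ(-3.838) = 0.7082 + 0.0001 = 0.7083.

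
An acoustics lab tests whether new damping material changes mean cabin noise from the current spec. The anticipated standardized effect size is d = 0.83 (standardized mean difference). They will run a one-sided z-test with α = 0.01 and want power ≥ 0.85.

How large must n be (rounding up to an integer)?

n = 17

For power 0.85 need Φ(δ − z_{0.01}) = 0.85, so δ = z_{0.01} + z_{0.15} = 2.326 + 1.036 = 3.363.
δ = d·√n ⇒ n = (δ/d)² = (3.363 / 0.83)² = 16.42.
Round up to the next whole unit.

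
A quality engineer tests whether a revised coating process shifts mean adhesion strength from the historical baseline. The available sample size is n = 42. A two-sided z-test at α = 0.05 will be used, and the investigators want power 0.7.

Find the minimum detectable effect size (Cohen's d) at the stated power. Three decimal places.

Need Φ(δ − 1.960) = 0.7, so δ = 1.960 + 0.524 = 2.484.
(Lower-tail contribution to power is negligible for δ > 0.)
δ = d·√n ⇒ d = δ/√n = 2.484/√42 = 0.3833.

d ≈ 0.383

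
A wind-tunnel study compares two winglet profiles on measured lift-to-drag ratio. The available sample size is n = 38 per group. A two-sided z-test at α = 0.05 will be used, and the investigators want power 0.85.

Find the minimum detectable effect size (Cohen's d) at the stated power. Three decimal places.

Required noncentrality: δ = z_{0.025} + z_{0.15} = 1.960 + 1.036 = 2.996.
(The second rejection-region term Φ(−δ − z_{α/2}) is negligible and dropped.)
δ = d·√(n/2) ⇒ d = δ/√(n/2) = 2.996/√(38/2) = 0.6874.

d ≈ 0.687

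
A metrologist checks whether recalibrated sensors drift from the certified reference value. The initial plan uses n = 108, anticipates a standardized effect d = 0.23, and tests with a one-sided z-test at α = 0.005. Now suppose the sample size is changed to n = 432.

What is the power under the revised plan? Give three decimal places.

Power ≈ 0.986

With n = 432: δ = d·√n = 0.23 × √432 = 4.7805. Critical value z_{0.005} = 2.576.
Revised power = Φ(δ − 2.576) = Φ(2.205) = 0.9863.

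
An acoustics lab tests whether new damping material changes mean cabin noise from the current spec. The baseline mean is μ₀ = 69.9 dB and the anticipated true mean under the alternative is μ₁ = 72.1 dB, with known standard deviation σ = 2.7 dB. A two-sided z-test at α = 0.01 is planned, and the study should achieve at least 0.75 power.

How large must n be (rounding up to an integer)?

n = 16

Standardized effect: d = |μ₁ − μ₀| / σ = |72.1 − 69.9| / 2.7 = 0.8148
Set Φ(δ − 2.576) = 0.75; then δ − 2.576 = Φ⁻¹(0.75) = 0.674, giving δ = 3.250.
(The Φ(−δ − z_{α/2}) term is vanishingly small for δ > 0 and is dropped in the standard sample-size formula.)
δ = d·√n ⇒ n = (δ/d)² = (3.250 / 0.8148)² = 15.91.
Rounding up, n = 16.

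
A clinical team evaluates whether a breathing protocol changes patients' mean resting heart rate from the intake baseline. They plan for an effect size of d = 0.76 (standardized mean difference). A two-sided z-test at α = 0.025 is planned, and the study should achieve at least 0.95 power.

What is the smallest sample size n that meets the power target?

Set Φ(δ − 2.241) = 0.95; then δ − 2.241 = Φ⁻¹(0.95) = 1.645, giving δ = 3.886.
(For δ > 0 the lower-tail rejection region contributes negligibly to power, so the one-term inversion is standard.)
δ = d·√n ⇒ n = (δ/d)² = (3.886 / 0.76)² = 26.15.
Round up to the next whole unit.

n = 27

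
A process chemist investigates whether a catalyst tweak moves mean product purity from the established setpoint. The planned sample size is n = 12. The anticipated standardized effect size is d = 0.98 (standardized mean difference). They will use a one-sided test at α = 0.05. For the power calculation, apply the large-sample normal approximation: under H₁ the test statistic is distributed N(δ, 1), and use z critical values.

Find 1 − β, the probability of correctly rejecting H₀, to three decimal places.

Noncentrality parameter: δ = d·√n = 0.98 × √12 = 3.3948
One-sided α = 0.05 → critical value z_{0.05} = 1.645.
Power = Φ(δ − 1.645) = Φ(1.750) = 0.9599.

Power ≈ 0.960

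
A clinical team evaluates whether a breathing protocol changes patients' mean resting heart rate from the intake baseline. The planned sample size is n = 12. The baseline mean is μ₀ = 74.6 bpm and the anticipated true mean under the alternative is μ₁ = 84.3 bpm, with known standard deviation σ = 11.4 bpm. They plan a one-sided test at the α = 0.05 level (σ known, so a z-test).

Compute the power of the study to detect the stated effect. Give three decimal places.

Standardized effect: d = |μ₁ − μ₀| / σ = |84.3 − 74.6| / 11.4 = 0.8509
Noncentrality parameter: δ = d·√n = 0.8509 × √12 = 2.9475
Critical value for a one-sided test at α = 0.05: z_α = 1.645.
Power = Φ(δ − 1.645) = Φ(1.303) = 0.9037.

Power ≈ 0.904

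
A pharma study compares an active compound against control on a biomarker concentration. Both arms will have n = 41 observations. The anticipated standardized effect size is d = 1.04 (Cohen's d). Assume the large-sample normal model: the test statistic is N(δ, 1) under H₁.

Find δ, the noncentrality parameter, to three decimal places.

The noncentrality parameter scales effect size by the design's sample-size factor: δ = d·√(n/2) = 1.04 × √(41/2) = 4.7088

δ ≈ 4.709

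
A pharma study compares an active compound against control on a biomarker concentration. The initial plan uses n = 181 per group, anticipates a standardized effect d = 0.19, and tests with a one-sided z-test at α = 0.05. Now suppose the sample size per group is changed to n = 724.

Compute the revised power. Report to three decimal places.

Power ≈ 0.976

With n = 724 per group: δ = d·√(n/2) = 0.19 × √(724/2) = 3.6150. Critical value z_{0.05} = 1.645.
Revised power = Φ(δ − 1.645) = Φ(1.970) = 0.9756.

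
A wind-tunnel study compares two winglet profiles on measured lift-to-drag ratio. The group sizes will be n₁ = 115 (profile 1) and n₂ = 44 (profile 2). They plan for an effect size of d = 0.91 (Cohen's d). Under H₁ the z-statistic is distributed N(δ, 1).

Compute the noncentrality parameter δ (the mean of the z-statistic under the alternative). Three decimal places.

δ ≈ 5.134

The noncentrality parameter scales effect size by the design's sample-size factor: δ = d / √(1/n₁ + 1/n₂) = 0.91 / √(1/115 + 1/44) = 5.1336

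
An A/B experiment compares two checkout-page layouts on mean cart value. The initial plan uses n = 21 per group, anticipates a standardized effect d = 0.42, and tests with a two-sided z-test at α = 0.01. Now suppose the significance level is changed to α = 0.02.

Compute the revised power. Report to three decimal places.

δ = d·√(n/2) = 0.42 × √(21/2) = 1.3610 (unchanged). New critical value: z_{0.01} = 2.326.
Revised power = Φ(δ − 2.326) + Φ(−δ − 2.326) = Φ(-0.965) + Φ(-3.687) = 0.1672 + 0.0001 = 0.1673.

Power ≈ 0.167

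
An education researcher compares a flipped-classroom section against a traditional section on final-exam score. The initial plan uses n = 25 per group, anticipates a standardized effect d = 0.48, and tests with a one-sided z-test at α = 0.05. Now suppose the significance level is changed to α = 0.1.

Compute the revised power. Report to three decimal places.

δ = d·√(n/2) = 0.48 × √(25/2) = 1.6971 (unchanged). New critical value: z_{0.1} = 1.282.
Revised power = P(Z > 1.282 − δ) = Φ(0.416) = 0.6611.

Power ≈ 0.661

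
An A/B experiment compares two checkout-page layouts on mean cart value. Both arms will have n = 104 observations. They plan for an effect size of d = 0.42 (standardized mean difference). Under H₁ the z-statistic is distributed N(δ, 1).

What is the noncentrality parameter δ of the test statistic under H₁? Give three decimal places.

δ ≈ 3.029

δ = d·√(n/2) = 0.42 × √(104/2) = 3.0287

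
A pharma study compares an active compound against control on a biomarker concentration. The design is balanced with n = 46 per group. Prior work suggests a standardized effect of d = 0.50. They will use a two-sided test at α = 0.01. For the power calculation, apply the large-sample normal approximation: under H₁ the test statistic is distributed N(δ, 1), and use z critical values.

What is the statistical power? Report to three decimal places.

Power ≈ 0.429

Noncentrality parameter: δ = d·√(n/2) = 0.50 × √(46/2) = 2.3979
Critical value for a two-sided test at α = 0.01: z_{α/2} = 2.576.
Power = Φ(δ − 2.576) + Φ(−δ − 2.576) = Φ(-0.178) + Φ(-4.974) = 0.4294 + 0.0000 = 0.4294.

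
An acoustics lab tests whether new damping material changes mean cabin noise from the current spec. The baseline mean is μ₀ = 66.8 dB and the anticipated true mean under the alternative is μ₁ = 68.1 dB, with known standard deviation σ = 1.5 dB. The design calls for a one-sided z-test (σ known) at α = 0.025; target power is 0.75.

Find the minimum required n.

Standardized effect: d = |μ₁ − μ₀| / σ = |68.1 − 66.8| / 1.5 = 0.8667
For power 0.75 need Φ(δ − z_{0.025}) = 0.75, so δ = z_{0.025} + z_{0.25} = 1.960 + 0.674 = 2.634.
δ = d·√n ⇒ n = (δ/d)² = (2.634 / 0.8667)² = 9.24.
Round up to the next whole unit.

n = 10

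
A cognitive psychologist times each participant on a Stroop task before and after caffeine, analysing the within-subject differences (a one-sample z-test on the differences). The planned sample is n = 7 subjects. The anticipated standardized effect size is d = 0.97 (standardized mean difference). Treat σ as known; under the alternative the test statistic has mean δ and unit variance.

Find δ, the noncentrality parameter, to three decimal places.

The noncentrality parameter scales effect size by the design's sample-size factor: δ = d·√n = 0.97 × √7 = 2.5664

δ ≈ 2.566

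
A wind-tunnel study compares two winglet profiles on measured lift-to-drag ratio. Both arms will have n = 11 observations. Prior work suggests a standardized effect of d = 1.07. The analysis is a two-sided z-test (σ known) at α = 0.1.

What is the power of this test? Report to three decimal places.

Noncentrality parameter: λ = d·√(n/2) = 1.07 × √(11/2) = 2.5094
Two-sided α = 0.1 → critical value z_{0.05} = 1.645.
Power = Φ(λ − 1.645) + Φ(−λ − 1.645) = Φ(0.865) + Φ(-4.154) = 0.8063 + 0.0000 = 0.8064.

Power ≈ 0.806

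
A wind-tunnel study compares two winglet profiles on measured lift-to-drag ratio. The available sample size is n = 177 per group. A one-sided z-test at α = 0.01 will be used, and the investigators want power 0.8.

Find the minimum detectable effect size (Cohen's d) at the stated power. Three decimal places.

Required noncentrality: δ = z_{0.01} + z_{0.20} = 2.326 + 0.842 = 3.168.
δ = d·√(n/2) ⇒ d = δ/√(n/2) = 3.168/√(177/2) = 0.3368.

d ≈ 0.337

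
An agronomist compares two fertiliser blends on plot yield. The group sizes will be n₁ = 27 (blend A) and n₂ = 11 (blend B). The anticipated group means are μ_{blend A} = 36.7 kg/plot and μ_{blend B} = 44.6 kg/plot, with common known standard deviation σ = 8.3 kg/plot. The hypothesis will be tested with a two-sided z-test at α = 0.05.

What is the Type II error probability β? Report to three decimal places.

β ≈ 0.242

Standardized effect: d = |μ_{blend A} − μ_{blend B}| / σ = |36.7 − 44.6| / 8.3 = 0.9518
Noncentrality parameter: δ = d / √(1/n₁ + 1/n₂) = 0.9518 / √(1/27 + 1/11) = 2.6609
Two-sided α = 0.05 → critical value z_{0.025} = 1.960.
Power = Φ(δ − 1.960) + Φ(−δ − 1.960) = Φ(0.701) + Φ(-4.621) = 0.7583 + 0.0000 = 0.7583.
Type II error: β = 1 − power = 1 − 0.7583 = 0.2417.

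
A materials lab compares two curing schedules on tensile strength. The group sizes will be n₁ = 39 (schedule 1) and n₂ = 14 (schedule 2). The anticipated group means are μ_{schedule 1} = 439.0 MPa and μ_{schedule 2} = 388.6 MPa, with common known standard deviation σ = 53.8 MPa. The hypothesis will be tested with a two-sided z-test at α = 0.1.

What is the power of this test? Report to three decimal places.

Power ≈ 0.913

Standardized effect: d = |μ_{schedule 1} − μ_{schedule 2}| / σ = |439.0 − 388.6| / 53.8 = 0.9368
Noncentrality parameter: δ = d / √(1/n₁ + 1/n₂) = 0.9368 / √(1/39 + 1/14) = 3.0068
Two-sided α = 0.1 → critical value z_{0.05} = 1.645.
Power = Φ(δ − 1.645) + Φ(−δ − 1.645) = Φ(1.362) + Φ(-4.652) = 0.9134 + 0.0000 = 0.9134.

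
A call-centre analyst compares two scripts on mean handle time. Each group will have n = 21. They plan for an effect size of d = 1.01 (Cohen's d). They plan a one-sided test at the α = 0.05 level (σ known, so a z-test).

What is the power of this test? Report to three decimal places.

Power ≈ 0.948

Noncentrality parameter: δ = d·√(n/2) = 1.01 × √(21/2) = 3.2728
One-sided α = 0.05 → critical value z_{0.05} = 1.645.
Power = Φ(δ − 1.645) = Φ(1.628) = 0.9482.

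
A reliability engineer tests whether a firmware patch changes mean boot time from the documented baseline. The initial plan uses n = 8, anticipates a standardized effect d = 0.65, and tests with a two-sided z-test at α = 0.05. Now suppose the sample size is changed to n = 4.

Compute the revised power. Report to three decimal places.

With n = 4: δ = d·√n = 0.65 × √4 = 1.3000. Critical value z_{0.025} = 1.960.
Revised power = Φ(δ − 1.960) + Φ(−δ − 1.960) = Φ(-0.660) + Φ(-3.260) = 0.2546 + 0.0006 = 0.2552.

Power ≈ 0.255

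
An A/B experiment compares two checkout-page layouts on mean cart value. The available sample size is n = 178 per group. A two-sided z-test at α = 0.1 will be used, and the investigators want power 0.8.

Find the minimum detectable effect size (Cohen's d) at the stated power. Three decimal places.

Required noncentrality: δ = z_{0.05} + z_{0.20} = 1.645 + 0.842 = 2.486.
(Lower-tail contribution to power is negligible for δ > 0.)
δ = d·√(n/2) ⇒ d = δ/√(n/2) = 2.486/√(178/2) = 0.2636.

d ≈ 0.264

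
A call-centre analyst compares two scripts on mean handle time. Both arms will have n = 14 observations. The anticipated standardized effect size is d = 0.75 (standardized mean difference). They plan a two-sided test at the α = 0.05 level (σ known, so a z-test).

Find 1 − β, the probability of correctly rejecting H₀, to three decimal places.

Noncentrality parameter: δ = d·√(n/2) = 0.75 × √(14/2) = 1.9843
Two-sided α = 0.05 → critical value z_{0.025} = 1.960.
Power = Φ(δ − 1.960) + Φ(−δ − 1.960) = Φ(0.024) + Φ(-3.944) = 0.5097 + 0.0000 = 0.5098.

Power ≈ 0.510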